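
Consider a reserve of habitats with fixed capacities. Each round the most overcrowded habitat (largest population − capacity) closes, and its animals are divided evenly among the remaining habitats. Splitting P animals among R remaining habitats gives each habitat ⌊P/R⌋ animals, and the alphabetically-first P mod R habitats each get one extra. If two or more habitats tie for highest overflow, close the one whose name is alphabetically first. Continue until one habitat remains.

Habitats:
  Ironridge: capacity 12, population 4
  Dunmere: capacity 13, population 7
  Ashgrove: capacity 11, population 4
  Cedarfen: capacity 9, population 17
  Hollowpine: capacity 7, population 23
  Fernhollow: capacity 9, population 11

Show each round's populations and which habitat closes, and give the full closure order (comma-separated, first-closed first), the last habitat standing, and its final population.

Round 1: Ashgrove=4 Cedarfen=17 Dunmere=7 Fernhollow=11 Hollowpine=23 Ironridge=4 → close Hollowpine (overflow 16)
  23÷5 = 4 each, +1 to first 3
Round 2: Ashgrove=9 Cedarfen=22 Dunmere=12 Fernhollow=15 Ironridge=8 → close Cedarfen (overflow 13)
  22÷4 = 5 each, +1 to first 2
Round 3: Ashgrove=15 Dunmere=18 Fernhollow=20 Ironridge=13 → close Fernhollow (overflow 11)
  20÷3 = 6 each, +1 to first 2
Round 4: Ashgrove=22 Dunmere=25 Ironridge=19 → close Dunmere (overflow 12)
  25÷2 = 12 each, +1 to first 1
Round 5: Ashgrove=35 Ironridge=31 → close Ashgrove (overflow 24)
  35÷1 = 35 each, +1 to first 0

Closure order: Hollowpine, Cedarfen, Fernhollow, Dunmere, Ashgrove
Last habitat: Ironridge with 66 animals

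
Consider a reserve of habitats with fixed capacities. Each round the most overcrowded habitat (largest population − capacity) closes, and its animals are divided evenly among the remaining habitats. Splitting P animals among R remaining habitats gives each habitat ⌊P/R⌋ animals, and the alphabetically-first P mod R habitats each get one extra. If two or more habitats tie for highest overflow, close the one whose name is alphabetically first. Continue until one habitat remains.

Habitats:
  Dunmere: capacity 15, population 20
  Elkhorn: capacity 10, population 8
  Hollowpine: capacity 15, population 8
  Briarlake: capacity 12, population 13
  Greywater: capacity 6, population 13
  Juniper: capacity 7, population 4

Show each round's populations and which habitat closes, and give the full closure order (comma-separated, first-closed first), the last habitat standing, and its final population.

Round 1: Briarlake=13 Dunmere=20 Elkhorn=8 Greywater=13 Hollowpine=8 Juniper=4 → close Greywater (overflow 7)
  13÷5 = 2 each, +1 to first 3
Round 2: Briarlake=16 Dunmere=23 Elkhorn=11 Hollowpine=10 Juniper=6 → close Dunmere (overflow 8)
  23÷4 = 5 each, +1 to first 3
Round 3: Briarlake=22 Elkhorn=17 Hollowpine=16 Juniper=11 → close Briarlake (overflow 10)
  22÷3 = 7 each, +1 to first 1
Round 4: Elkhorn=25 Hollowpine=23 Juniper=18 → close Elkhorn (overflow 15)
  25÷2 = 12 each, +1 to first 1
Round 5: Hollowpine=36 Juniper=30 → close Juniper (overflow 23)
  30÷1 = 30 each, +1 to first 0

Closure order: Greywater, Dunmere, Briarlake, Elkhorn, Juniper
Last habitat: Hollowpine with 66 animals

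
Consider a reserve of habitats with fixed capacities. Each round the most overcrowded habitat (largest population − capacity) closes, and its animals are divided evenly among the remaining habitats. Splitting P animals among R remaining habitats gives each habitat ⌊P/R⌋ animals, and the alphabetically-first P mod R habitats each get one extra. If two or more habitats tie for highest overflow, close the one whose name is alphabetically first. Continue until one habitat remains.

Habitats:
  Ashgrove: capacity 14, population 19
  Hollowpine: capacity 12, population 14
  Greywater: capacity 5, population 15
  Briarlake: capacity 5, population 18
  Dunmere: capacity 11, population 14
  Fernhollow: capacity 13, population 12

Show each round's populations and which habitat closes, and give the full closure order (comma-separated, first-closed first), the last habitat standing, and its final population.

Round 1: Ashgrove=19 Briarlake=18 Dunmere=14 Fernhollow=12 Greywater=15 Hollowpine=14 → close Briarlake (overflow 13)
  18÷5 = 3 each, +1 to first 3
Round 2: Ashgrove=23 Dunmere=18 Fernhollow=16 Greywater=18 Hollowpine=17 → close Greywater (overflow 13)
  18÷4 = 4 each, +1 to first 2
Round 3: Ashgrove=28 Dunmere=23 Fernhollow=20 Hollowpine=21 → close Ashgrove (overflow 14)
  28÷3 = 9 each, +1 to first 1
Round 4: Dunmere=33 Fernhollow=29 Hollowpine=30 → close Dunmere (overflow 22)
  33÷2 = 16 each, +1 to first 1
Round 5: Fernhollow=46 Hollowpine=46 → close Hollowpine (overflow 34)
  46÷1 = 46 each, +1 to first 0

Closure order: Briarlake, Greywater, Ashgrove, Dunmere, Hollowpine
Last habitat: Fernhollow with 92 animals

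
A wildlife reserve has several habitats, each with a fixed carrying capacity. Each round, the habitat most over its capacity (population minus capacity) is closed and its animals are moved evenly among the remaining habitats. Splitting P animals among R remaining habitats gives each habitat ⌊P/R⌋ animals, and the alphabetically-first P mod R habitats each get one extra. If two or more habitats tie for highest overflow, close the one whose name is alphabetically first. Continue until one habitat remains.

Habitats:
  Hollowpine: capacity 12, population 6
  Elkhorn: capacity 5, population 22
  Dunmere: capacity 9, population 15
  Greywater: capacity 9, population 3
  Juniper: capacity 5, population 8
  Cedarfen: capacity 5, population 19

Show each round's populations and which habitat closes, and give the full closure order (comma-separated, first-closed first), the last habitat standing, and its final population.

Closure order: Elkhorn, Cedarfen, Dunmere, Juniper, Greywater
Last habitat: Hollowpine with 73 animals

Round 1: Cedarfen=19 Dunmere=15 Elkhorn=22 Greywater=3 Hollowpine=6 Juniper=8 → close Elkhorn (overflow 17)
  22÷5 = 4 each, +1 to first 2
Round 2: Cedarfen=24 Dunmere=20 Greywater=7 Hollowpine=10 Juniper=12 → close Cedarfen (overflow 19)
  24÷4 = 6 each, +1 to first 0
Round 3: Dunmere=26 Greywater=13 Hollowpine=16 Juniper=18 → close Dunmere (overflow 17)
  26÷3 = 8 each, +1 to first 2
Round 4: Greywater=22 Hollowpine=25 Juniper=26 → close Juniper (overflow 21)
  26÷2 = 13 each, +1 to first 0
Round 5: Greywater=35 Hollowpine=38 → close Greywater (overflow 26)
  35÷1 = 35 each, +1 to first 0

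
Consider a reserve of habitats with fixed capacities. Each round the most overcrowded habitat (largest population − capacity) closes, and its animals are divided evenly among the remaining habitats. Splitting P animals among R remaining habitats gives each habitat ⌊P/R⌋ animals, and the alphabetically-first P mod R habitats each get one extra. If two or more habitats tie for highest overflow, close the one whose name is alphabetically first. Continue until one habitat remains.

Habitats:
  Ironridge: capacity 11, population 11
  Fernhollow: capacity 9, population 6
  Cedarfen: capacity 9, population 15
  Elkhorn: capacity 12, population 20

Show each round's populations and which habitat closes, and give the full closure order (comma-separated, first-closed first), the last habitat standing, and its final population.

Round 1: Cedarfen=15 Elkhorn=20 Fernhollow=6 Ironridge=11 → close Elkhorn (overflow 8)
  20÷3 = 6 each, +1 to first 2
Round 2: Cedarfen=22 Fernhollow=13 Ironridge=17 → close Cedarfen (overflow 13)
  22÷2 = 11 each, +1 to first 0
Round 3: Fernhollow=24 Ironridge=28 → close Ironridge (overflow 17)
  28÷1 = 28 each, +1 to first 0

Closure order: Elkhorn, Cedarfen, Ironridge
Last habitat: Fernhollow with 52 animals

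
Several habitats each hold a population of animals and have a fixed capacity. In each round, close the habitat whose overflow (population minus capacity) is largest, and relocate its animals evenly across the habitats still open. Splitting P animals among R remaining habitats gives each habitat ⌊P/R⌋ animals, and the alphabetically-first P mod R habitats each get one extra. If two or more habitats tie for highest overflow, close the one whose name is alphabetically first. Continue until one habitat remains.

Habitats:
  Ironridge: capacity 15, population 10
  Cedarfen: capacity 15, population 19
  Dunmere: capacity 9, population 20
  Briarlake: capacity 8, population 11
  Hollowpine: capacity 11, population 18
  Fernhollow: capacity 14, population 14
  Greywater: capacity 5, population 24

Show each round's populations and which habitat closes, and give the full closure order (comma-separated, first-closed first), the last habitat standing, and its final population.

Round 1: Briarlake=11 Cedarfen=19 Dunmere=20 Fernhollow=14 Greywater=24 Hollowpine=18 Ironridge=10 → close Greywater (overflow 19)
  24÷6 = 4 each, +1 to first 0
Round 2: Briarlake=15 Cedarfen=23 Dunmere=24 Fernhollow=18 Hollowpine=22 Ironridge=14 → close Dunmere (overflow 15)
  24÷5 = 4 each, +1 to first 4
Round 3: Briarlake=20 Cedarfen=28 Fernhollow=23 Hollowpine=27 Ironridge=18 → close Hollowpine (overflow 16)
  27÷4 = 6 each, +1 to first 3
Round 4: Briarlake=27 Cedarfen=35 Fernhollow=30 Ironridge=24 → close Cedarfen (overflow 20)
  35÷3 = 11 each, +1 to first 2
Round 5: Briarlake=39 Fernhollow=42 Ironridge=35 → close Briarlake (overflow 31)
  39÷2 = 19 each, +1 to first 1
Round 6: Fernhollow=62 Ironridge=54 → close Fernhollow (overflow 48)
  62÷1 = 62 each, +1 to first 0

Closure order: Greywater, Dunmere, Hollowpine, Cedarfen, Briarlake, Fernhollow
Last habitat: Ironridge with 116 animals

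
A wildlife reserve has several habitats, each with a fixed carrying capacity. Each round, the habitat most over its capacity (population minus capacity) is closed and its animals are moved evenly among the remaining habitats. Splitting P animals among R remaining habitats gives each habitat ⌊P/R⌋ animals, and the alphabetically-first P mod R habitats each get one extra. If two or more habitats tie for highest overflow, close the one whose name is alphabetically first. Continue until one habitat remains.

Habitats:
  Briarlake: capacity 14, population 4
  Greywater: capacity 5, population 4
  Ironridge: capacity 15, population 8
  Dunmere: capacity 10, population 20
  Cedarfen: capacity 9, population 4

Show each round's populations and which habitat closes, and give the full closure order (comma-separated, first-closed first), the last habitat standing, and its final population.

Round 1: Briarlake=4 Cedarfen=4 Dunmere=20 Greywater=4 Ironridge=8 → close Dunmere (overflow 10)
  20÷4 = 5 each, +1 to first 0
Round 2: Briarlake=9 Cedarfen=9 Greywater=9 Ironridge=13 → close Greywater (overflow 4)
  9÷3 = 3 each, +1 to first 0
Round 3: Briarlake=12 Cedarfen=12 Ironridge=16 → close Cedarfen (overflow 3)
  12÷2 = 6 each, +1 to first 0
Round 4: Briarlake=18 Ironridge=22 → close Ironridge (overflow 7)
  22÷1 = 22 each, +1 to first 0

Closure order: Dunmere, Greywater, Cedarfen, Ironridge
Last habitat: Briarlake with 40 animals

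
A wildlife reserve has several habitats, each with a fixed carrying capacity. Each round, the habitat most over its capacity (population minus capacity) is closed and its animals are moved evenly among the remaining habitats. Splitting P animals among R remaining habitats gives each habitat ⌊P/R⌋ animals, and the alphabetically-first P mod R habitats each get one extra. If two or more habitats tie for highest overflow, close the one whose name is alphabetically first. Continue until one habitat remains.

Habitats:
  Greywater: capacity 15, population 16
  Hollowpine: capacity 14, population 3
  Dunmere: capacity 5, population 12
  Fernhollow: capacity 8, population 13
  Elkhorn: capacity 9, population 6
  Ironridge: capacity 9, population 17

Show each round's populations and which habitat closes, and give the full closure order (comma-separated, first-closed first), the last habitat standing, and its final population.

Closure order: Ironridge, Dunmere, Fernhollow, Greywater, Elkhorn
Last habitat: Hollowpine with 67 animals

Round 1: Dunmere=12 Elkhorn=6 Fernhollow=13 Greywater=16 Hollowpine=3 Ironridge=17 → close Ironridge (overflow 8)
  17÷5 = 3 each, +1 to first 2
Round 2: Dunmere=16 Elkhorn=10 Fernhollow=16 Greywater=19 Hollowpine=6 → close Dunmere (overflow 11)
  16÷4 = 4 each, +1 to first 0
Round 3: Elkhorn=14 Fernhollow=20 Greywater=23 Hollowpine=10 → close Fernhollow (overflow 12)
  20÷3 = 6 each, +1 to first 2
Round 4: Elkhorn=21 Greywater=30 Hollowpine=16 → close Greywater (overflow 15)
  30÷2 = 15 each, +1 to first 0
Round 5: Elkhorn=36 Hollowpine=31 → close Elkhorn (overflow 27)
  36÷1 = 36 each, +1 to first 0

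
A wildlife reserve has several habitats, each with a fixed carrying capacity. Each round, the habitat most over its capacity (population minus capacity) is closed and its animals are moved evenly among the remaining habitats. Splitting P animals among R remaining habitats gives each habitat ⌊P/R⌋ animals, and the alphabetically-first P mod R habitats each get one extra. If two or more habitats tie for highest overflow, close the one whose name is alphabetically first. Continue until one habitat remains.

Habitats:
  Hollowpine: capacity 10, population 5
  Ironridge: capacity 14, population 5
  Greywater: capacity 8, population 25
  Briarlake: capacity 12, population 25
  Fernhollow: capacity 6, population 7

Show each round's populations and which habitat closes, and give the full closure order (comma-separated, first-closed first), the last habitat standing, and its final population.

Round 1: Briarlake=25 Fernhollow=7 Greywater=25 Hollowpine=5 Ironridge=5 → close Greywater (overflow 17)
  25÷4 = 6 each, +1 to first 1
Round 2: Briarlake=32 Fernhollow=13 Hollowpine=11 Ironridge=11 → close Briarlake (overflow 20)
  32÷3 = 10 each, +1 to first 2
Round 3: Fernhollow=24 Hollowpine=22 Ironridge=21 → close Fernhollow (overflow 18)
  24÷2 = 12 each, +1 to first 0
Round 4: Hollowpine=34 Ironridge=33 → close Hollowpine (overflow 24)
  34÷1 = 34 each, +1 to first 0

Closure order: Greywater, Briarlake, Fernhollow, Hollowpine
Last habitat: Ironridge with 67 animals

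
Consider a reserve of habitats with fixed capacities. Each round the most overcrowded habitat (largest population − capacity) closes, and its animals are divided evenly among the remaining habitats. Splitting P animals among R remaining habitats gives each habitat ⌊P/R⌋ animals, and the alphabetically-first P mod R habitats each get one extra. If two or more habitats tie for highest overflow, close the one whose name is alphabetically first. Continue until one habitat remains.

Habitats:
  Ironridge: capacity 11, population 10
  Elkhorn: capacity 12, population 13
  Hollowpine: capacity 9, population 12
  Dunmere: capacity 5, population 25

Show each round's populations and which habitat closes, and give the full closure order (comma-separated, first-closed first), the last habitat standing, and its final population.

Closure order: Dunmere, Hollowpine, Elkhorn
Last habitat: Ironridge with 60 animals

Round 1: Dunmere=25 Elkhorn=13 Hollowpine=12 Ironridge=10 → close Dunmere (overflow 20)
  25÷3 = 8 each, +1 to first 1
Round 2: Elkhorn=22 Hollowpine=20 Ironridge=18 → close Hollowpine (overflow 11)
  20÷2 = 10 each, +1 to first 0
Round 3: Elkhorn=32 Ironridge=28 → close Elkhorn (overflow 20)
  32÷1 = 32 each, +1 to first 0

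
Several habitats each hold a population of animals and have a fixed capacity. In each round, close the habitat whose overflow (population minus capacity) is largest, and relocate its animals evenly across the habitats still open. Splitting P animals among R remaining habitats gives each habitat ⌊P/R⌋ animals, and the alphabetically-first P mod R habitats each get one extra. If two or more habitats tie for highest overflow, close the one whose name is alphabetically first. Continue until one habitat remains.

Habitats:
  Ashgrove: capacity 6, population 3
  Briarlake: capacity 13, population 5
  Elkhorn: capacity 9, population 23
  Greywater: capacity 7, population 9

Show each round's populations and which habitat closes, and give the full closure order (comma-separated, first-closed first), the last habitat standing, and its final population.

Closure order: Elkhorn, Greywater, Ashgrove
Last habitat: Briarlake with 40 animals

Round 1: Ashgrove=3 Briarlake=5 Elkhorn=23 Greywater=9 → close Elkhorn (overflow 14)
  23÷3 = 7 each, +1 to first 2
Round 2: Ashgrove=11 Briarlake=13 Greywater=16 → close Greywater (overflow 9)
  16÷2 = 8 each, +1 to first 0
Round 3: Ashgrove=19 Briarlake=21 → close Ashgrove (overflow 13)
  19÷1 = 19 each, +1 to first 0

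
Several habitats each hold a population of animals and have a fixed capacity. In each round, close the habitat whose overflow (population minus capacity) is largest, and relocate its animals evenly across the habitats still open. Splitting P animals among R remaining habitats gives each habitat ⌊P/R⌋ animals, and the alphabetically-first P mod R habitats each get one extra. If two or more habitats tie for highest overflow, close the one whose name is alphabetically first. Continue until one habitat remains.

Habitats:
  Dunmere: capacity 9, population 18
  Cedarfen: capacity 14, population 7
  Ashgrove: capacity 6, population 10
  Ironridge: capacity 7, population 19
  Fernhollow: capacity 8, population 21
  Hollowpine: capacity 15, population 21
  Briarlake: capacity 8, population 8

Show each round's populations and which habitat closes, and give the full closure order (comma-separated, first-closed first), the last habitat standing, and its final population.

Round 1: Ashgrove=10 Briarlake=8 Cedarfen=7 Dunmere=18 Fernhollow=21 Hollowpine=21 Ironridge=19 → close Fernhollow (overflow 13)
  21÷6 = 3 each, +1 to first 3
Round 2: Ashgrove=14 Briarlake=12 Cedarfen=11 Dunmere=21 Hollowpine=24 Ironridge=22 → close Ironridge (overflow 15)
  22÷5 = 4 each, +1 to first 2
Round 3: Ashgrove=19 Briarlake=17 Cedarfen=15 Dunmere=25 Hollowpine=28 → close Dunmere (overflow 16)
  25÷4 = 6 each, +1 to first 1
Round 4: Ashgrove=26 Briarlake=23 Cedarfen=21 Hollowpine=34 → close Ashgrove (overflow 20)
  26÷3 = 8 each, +1 to first 2
Round 5: Briarlake=32 Cedarfen=30 Hollowpine=42 → close Hollowpine (overflow 27)
  42÷2 = 21 each, +1 to first 0
Round 6: Briarlake=53 Cedarfen=51 → close Briarlake (overflow 45)
  53÷1 = 53 each, +1 to first 0

Closure order: Fernhollow, Ironridge, Dunmere, Ashgrove, Hollowpine, Briarlake
Last habitat: Cedarfen with 104 animals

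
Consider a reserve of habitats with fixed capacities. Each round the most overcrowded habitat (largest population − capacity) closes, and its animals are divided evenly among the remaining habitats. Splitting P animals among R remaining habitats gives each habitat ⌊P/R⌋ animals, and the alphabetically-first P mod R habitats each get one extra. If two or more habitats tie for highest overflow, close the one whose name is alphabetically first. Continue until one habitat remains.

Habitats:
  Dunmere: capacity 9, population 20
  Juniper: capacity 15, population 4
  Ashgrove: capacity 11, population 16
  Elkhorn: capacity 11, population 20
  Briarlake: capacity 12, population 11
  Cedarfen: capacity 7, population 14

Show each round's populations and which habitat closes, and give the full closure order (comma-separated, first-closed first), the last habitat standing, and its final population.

Round 1: Ashgrove=16 Briarlake=11 Cedarfen=14 Dunmere=20 Elkhorn=20 Juniper=4 → close Dunmere (overflow 11)
  20÷5 = 4 each, +1 to first 0
Round 2: Ashgrove=20 Briarlake=15 Cedarfen=18 Elkhorn=24 Juniper=8 → close Elkhorn (overflow 13)
  24÷4 = 6 each, +1 to first 0
Round 3: Ashgrove=26 Briarlake=21 Cedarfen=24 Juniper=14 → close Cedarfen (overflow 17)
  24÷3 = 8 each, +1 to first 0
Round 4: Ashgrove=34 Briarlake=29 Juniper=22 → close Ashgrove (overflow 23)
  34÷2 = 17 each, +1 to first 0
Round 5: Briarlake=46 Juniper=39 → close Briarlake (overflow 34)
  46÷1 = 46 each, +1 to first 0

Closure order: Dunmere, Elkhorn, Cedarfen, Ashgrove, Briarlake
Last habitat: Juniper with 85 animals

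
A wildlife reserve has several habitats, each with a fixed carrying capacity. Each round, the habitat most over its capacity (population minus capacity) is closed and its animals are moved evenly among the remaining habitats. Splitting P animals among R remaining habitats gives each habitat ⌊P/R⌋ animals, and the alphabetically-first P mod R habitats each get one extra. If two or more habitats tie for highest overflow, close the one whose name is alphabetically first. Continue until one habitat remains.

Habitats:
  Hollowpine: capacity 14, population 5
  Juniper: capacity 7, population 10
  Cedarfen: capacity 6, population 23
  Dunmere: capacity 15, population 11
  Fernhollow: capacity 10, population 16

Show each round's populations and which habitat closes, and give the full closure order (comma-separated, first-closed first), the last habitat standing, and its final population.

Closure order: Cedarfen, Fernhollow, Juniper, Dunmere
Last habitat: Hollowpine with 65 animals

Round 1: Cedarfen=23 Dunmere=11 Fernhollow=16 Hollowpine=5 Juniper=10 → close Cedarfen (overflow 17)
  23÷4 = 5 each, +1 to first 3
Round 2: Dunmere=17 Fernhollow=22 Hollowpine=11 Juniper=15 → close Fernhollow (overflow 12)
  22÷3 = 7 each, +1 to first 1
Round 3: Dunmere=25 Hollowpine=18 Juniper=22 → close Juniper (overflow 15)
  22÷2 = 11 each, +1 to first 0
Round 4: Dunmere=36 Hollowpine=29 → close Dunmere (overflow 21)
  36÷1 = 36 each, +1 to first 0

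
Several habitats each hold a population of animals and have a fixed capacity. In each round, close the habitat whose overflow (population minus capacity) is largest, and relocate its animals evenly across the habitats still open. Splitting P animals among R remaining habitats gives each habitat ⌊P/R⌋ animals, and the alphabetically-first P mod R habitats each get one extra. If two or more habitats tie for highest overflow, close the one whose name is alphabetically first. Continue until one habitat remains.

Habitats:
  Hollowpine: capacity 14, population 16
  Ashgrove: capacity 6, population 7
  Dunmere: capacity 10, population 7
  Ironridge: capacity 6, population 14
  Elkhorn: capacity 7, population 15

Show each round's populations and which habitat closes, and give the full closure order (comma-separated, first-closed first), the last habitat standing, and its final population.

Round 1: Ashgrove=7 Dunmere=7 Elkhorn=15 Hollowpine=16 Ironridge=14 → close Elkhorn (overflow 8)
  15÷4 = 3 each, +1 to first 3
Round 2: Ashgrove=11 Dunmere=11 Hollowpine=20 Ironridge=17 → close Ironridge (overflow 11)
  17÷3 = 5 each, +1 to first 2
Round 3: Ashgrove=17 Dunmere=17 Hollowpine=25 → close Ashgrove (overflow 11)
  17÷2 = 8 each, +1 to first 1
Round 4: Dunmere=26 Hollowpine=33 → close Hollowpine (overflow 19)
  33÷1 = 33 each, +1 to first 0

Closure order: Elkhorn, Ironridge, Ashgrove, Hollowpine
Last habitat: Dunmere with 59 animals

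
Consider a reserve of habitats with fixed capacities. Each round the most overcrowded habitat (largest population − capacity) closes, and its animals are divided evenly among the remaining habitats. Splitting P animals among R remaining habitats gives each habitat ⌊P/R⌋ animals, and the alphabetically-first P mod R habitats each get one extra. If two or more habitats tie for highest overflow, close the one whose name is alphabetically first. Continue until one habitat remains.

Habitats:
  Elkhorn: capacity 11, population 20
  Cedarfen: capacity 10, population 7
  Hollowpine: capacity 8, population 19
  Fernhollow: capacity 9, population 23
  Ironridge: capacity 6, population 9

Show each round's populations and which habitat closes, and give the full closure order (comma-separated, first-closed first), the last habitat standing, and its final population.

Closure order: Fernhollow, Hollowpine, Elkhorn, Ironridge
Last habitat: Cedarfen with 78 animals

Round 1: Cedarfen=7 Elkhorn=20 Fernhollow=23 Hollowpine=19 Ironridge=9 → close Fernhollow (overflow 14)
  23÷4 = 5 each, +1 to first 3
Round 2: Cedarfen=13 Elkhorn=26 Hollowpine=25 Ironridge=14 → close Hollowpine (overflow 17)
  25÷3 = 8 each, +1 to first 1
Round 3: Cedarfen=22 Elkhorn=34 Ironridge=22 → close Elkhorn (overflow 23)
  34÷2 = 17 each, +1 to first 0
Round 4: Cedarfen=39 Ironridge=39 → close Ironridge (overflow 33)
  39÷1 = 39 each, +1 to first 0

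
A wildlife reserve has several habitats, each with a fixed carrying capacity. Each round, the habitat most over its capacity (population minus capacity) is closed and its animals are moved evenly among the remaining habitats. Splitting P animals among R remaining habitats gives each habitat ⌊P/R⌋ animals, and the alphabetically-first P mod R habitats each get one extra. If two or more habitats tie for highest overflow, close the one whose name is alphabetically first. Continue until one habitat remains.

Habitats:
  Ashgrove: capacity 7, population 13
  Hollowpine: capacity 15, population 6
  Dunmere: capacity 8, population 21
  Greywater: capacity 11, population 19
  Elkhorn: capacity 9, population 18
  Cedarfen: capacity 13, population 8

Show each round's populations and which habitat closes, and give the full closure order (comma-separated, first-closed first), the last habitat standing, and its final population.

Round 1: Ashgrove=13 Cedarfen=8 Dunmere=21 Elkhorn=18 Greywater=19 Hollowpine=6 → close Dunmere (overflow 13)
  21÷5 = 4 each, +1 to first 1
Round 2: Ashgrove=18 Cedarfen=12 Elkhorn=22 Greywater=23 Hollowpine=10 → close Elkhorn (overflow 13)
  22÷4 = 5 each, +1 to first 2
Round 3: Ashgrove=24 Cedarfen=18 Greywater=28 Hollowpine=15 → close Ashgrove (overflow 17)
  24÷3 = 8 each, +1 to first 0
Round 4: Cedarfen=26 Greywater=36 Hollowpine=23 → close Greywater (overflow 25)
  36÷2 = 18 each, +1 to first 0
Round 5: Cedarfen=44 Hollowpine=41 → close Cedarfen (overflow 31)
  44÷1 = 44 each, +1 to first 0

Closure order: Dunmere, Elkhorn, Ashgrove, Greywater, Cedarfen
Last habitat: Hollowpine with 85 animals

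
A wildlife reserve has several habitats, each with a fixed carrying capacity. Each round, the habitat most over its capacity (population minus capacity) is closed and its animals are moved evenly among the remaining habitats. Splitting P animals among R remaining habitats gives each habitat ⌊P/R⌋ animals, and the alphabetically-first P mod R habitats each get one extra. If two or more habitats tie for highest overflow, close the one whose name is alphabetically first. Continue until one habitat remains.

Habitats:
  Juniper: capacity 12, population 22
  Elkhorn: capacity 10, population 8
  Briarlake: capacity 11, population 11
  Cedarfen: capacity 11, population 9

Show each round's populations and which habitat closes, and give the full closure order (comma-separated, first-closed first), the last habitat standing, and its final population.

Closure order: Juniper, Briarlake, Cedarfen
Last habitat: Elkhorn with 50 animals

Round 1: Briarlake=11 Cedarfen=9 Elkhorn=8 Juniper=22 → close Juniper (overflow 10)
  22÷3 = 7 each, +1 to first 1
Round 2: Briarlake=19 Cedarfen=16 Elkhorn=15 → close Briarlake (overflow 8)
  19÷2 = 9 each, +1 to first 1
Round 3: Cedarfen=26 Elkhorn=24 → close Cedarfen (overflow 15)
  26÷1 = 26 each, +1 to first 0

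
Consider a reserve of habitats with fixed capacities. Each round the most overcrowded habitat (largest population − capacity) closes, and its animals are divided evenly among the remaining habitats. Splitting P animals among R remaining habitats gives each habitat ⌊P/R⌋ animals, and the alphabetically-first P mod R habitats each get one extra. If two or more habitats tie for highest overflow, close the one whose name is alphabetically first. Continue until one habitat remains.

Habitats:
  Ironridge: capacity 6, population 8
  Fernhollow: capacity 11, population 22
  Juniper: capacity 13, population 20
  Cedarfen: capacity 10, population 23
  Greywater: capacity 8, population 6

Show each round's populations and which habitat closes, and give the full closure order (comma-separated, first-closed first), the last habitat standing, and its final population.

Closure order: Cedarfen, Fernhollow, Juniper, Ironridge
Last habitat: Greywater with 79 animals

Round 1: Cedarfen=23 Fernhollow=22 Greywater=6 Ironridge=8 Juniper=20 → close Cedarfen (overflow 13)
  23÷4 = 5 each, +1 to first 3
Round 2: Fernhollow=28 Greywater=12 Ironridge=14 Juniper=25 → close Fernhollow (overflow 17)
  28÷3 = 9 each, +1 to first 1
Round 3: Greywater=22 Ironridge=23 Juniper=34 → close Juniper (overflow 21)
  34÷2 = 17 each, +1 to first 0
Round 4: Greywater=39 Ironridge=40 → close Ironridge (overflow 34)
  40÷1 = 40 each, +1 to first 0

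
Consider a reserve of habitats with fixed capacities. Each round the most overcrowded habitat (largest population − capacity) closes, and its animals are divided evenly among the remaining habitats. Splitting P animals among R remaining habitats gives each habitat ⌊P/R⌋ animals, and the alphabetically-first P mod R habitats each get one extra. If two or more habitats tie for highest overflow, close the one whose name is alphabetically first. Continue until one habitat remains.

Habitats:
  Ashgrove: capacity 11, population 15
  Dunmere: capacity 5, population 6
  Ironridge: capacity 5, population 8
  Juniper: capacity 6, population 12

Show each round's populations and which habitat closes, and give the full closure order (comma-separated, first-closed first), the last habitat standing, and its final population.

Round 1: Ashgrove=15 Dunmere=6 Ironridge=8 Juniper=12 → close Juniper (overflow 6)
  12÷3 = 4 each, +1 to first 0
Round 2: Ashgrove=19 Dunmere=10 Ironridge=12 → close Ashgrove (overflow 8)
  19÷2 = 9 each, +1 to first 1
Round 3: Dunmere=20 Ironridge=21 → close Ironridge (overflow 16)
  21÷1 = 21 each, +1 to first 0

Closure order: Juniper, Ashgrove, Ironridge
Last habitat: Dunmere with 41 animals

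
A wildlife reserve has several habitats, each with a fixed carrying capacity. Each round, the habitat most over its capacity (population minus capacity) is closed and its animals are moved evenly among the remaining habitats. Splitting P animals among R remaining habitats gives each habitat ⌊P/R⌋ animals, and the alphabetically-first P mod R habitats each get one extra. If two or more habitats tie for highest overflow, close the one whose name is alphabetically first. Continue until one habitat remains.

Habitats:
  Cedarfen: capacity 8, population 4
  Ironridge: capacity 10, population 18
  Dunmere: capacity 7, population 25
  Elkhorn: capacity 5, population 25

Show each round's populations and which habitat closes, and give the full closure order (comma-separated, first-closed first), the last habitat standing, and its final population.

Closure order: Elkhorn, Dunmere, Ironridge
Last habitat: Cedarfen with 72 animals

Round 1: Cedarfen=4 Dunmere=25 Elkhorn=25 Ironridge=18 → close Elkhorn (overflow 20)
  25÷3 = 8 each, +1 to first 1
Round 2: Cedarfen=13 Dunmere=33 Ironridge=26 → close Dunmere (overflow 26)
  33÷2 = 16 each, +1 to first 1
Round 3: Cedarfen=30 Ironridge=42 → close Ironridge (overflow 32)
  42÷1 = 42 each, +1 to first 0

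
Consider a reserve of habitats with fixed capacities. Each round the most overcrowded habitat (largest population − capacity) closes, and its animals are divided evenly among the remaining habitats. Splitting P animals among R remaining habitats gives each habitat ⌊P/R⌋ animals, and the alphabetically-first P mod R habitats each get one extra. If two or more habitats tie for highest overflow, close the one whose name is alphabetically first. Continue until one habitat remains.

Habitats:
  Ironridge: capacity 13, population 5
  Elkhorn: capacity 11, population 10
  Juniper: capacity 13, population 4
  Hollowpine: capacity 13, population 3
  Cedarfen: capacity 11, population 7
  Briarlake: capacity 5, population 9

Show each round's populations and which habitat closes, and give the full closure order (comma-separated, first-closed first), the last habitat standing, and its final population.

Round 1: Briarlake=9 Cedarfen=7 Elkhorn=10 Hollowpine=3 Ironridge=5 Juniper=4 → close Briarlake (overflow 4)
  9÷5 = 1 each, +1 to first 4
Round 2: Cedarfen=9 Elkhorn=12 Hollowpine=5 Ironridge=7 Juniper=5 → close Elkhorn (overflow 1)
  12÷4 = 3 each, +1 to first 0
Round 3: Cedarfen=12 Hollowpine=8 Ironridge=10 Juniper=8 → close Cedarfen (overflow 1)
  12÷3 = 4 each, +1 to first 0
Round 4: Hollowpine=12 Ironridge=14 Juniper=12 → close Ironridge (overflow 1)
  14÷2 = 7 each, +1 to first 0
Round 5: Hollowpine=19 Juniper=19 → close Hollowpine (overflow 6)
  19÷1 = 19 each, +1 to first 0

Closure order: Briarlake, Elkhorn, Cedarfen, Ironridge, Hollowpine
Last habitat: Juniper with 38 animals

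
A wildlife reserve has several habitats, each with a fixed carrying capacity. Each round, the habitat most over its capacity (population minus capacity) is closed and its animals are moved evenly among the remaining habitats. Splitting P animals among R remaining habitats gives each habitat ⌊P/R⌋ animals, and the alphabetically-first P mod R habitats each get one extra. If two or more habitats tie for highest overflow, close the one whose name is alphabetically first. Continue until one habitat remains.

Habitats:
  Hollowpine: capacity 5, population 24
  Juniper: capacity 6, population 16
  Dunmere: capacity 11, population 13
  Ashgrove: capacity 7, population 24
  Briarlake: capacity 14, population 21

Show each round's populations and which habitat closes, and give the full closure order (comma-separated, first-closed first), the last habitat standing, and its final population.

Round 1: Ashgrove=24 Briarlake=21 Dunmere=13 Hollowpine=24 Juniper=16 → close Hollowpine (overflow 19)
  24÷4 = 6 each, +1 to first 0
Round 2: Ashgrove=30 Briarlake=27 Dunmere=19 Juniper=22 → close Ashgrove (overflow 23)
  30÷3 = 10 each, +1 to first 0
Round 3: Briarlake=37 Dunmere=29 Juniper=32 → close Juniper (overflow 26)
  32÷2 = 16 each, +1 to first 0
Round 4: Briarlake=53 Dunmere=45 → close Briarlake (overflow 39)
  53÷1 = 53 each, +1 to first 0

Closure order: Hollowpine, Ashgrove, Juniper, Briarlake
Last habitat: Dunmere with 98 animals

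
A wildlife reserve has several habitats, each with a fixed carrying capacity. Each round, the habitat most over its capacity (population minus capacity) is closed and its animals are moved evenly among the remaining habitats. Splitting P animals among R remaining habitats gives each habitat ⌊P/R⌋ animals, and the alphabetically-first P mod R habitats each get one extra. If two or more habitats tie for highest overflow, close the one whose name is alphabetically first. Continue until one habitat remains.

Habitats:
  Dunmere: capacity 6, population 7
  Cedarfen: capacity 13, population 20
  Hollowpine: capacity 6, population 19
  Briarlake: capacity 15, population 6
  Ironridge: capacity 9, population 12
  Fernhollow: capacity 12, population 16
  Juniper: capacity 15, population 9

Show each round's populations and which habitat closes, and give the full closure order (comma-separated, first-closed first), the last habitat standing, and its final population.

Round 1: Briarlake=6 Cedarfen=20 Dunmere=7 Fernhollow=16 Hollowpine=19 Ironridge=12 Juniper=9 → close Hollowpine (overflow 13)
  19÷6 = 3 each, +1 to first 1
Round 2: Briarlake=10 Cedarfen=23 Dunmere=10 Fernhollow=19 Ironridge=15 Juniper=12 → close Cedarfen (overflow 10)
  23÷5 = 4 each, +1 to first 3
Round 3: Briarlake=15 Dunmere=15 Fernhollow=24 Ironridge=19 Juniper=16 → close Fernhollow (overflow 12)
  24÷4 = 6 each, +1 to first 0
Round 4: Briarlake=21 Dunmere=21 Ironridge=25 Juniper=22 → close Ironridge (overflow 16)
  25÷3 = 8 each, +1 to first 1
Round 5: Briarlake=30 Dunmere=29 Juniper=30 → close Dunmere (overflow 23)
  29÷2 = 14 each, +1 to first 1
Round 6: Briarlake=45 Juniper=44 → close Briarlake (overflow 30)
  45÷1 = 45 each, +1 to first 0

Closure order: Hollowpine, Cedarfen, Fernhollow, Ironridge, Dunmere, Briarlake
Last habitat: Juniper with 89 animals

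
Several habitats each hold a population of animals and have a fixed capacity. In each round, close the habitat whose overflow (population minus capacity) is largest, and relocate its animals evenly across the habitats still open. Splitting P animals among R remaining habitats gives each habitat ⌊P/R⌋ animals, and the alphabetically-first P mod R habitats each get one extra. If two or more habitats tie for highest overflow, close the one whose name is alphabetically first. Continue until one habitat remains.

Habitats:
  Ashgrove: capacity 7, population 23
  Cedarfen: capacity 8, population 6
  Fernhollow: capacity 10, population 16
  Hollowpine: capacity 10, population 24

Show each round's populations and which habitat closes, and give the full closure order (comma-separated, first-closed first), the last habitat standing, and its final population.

Round 1: Ashgrove=23 Cedarfen=6 Fernhollow=16 Hollowpine=24 → close Ashgrove (overflow 16)
  23÷3 = 7 each, +1 to first 2
Round 2: Cedarfen=14 Fernhollow=24 Hollowpine=31 → close Hollowpine (overflow 21)
  31÷2 = 15 each, +1 to first 1
Round 3: Cedarfen=30 Fernhollow=39 → close Fernhollow (overflow 29)
  39÷1 = 39 each, +1 to first 0

Closure order: Ashgrove, Hollowpine, Fernhollow
Last habitat: Cedarfen with 69 animals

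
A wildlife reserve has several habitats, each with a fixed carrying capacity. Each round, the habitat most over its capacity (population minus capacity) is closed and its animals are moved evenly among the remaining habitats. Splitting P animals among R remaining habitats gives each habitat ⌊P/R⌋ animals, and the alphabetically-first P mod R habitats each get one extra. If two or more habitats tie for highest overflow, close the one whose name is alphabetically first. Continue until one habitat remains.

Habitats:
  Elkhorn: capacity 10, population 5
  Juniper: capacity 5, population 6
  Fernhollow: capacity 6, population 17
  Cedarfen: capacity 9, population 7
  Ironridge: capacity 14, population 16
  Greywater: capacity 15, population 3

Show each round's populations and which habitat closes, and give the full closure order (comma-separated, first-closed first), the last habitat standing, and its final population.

Round 1: Cedarfen=7 Elkhorn=5 Fernhollow=17 Greywater=3 Ironridge=16 Juniper=6 → close Fernhollow (overflow 11)
  17÷5 = 3 each, +1 to first 2
Round 2: Cedarfen=11 Elkhorn=9 Greywater=6 Ironridge=19 Juniper=9 → close Ironridge (overflow 5)
  19÷4 = 4 each, +1 to first 3
Round 3: Cedarfen=16 Elkhorn=14 Greywater=11 Juniper=13 → close Juniper (overflow 8)
  13÷3 = 4 each, +1 to first 1
Round 4: Cedarfen=21 Elkhorn=18 Greywater=15 → close Cedarfen (overflow 12)
  21÷2 = 10 each, +1 to first 1
Round 5: Elkhorn=29 Greywater=25 → close Elkhorn (overflow 19)
  29÷1 = 29 each, +1 to first 0

Closure order: Fernhollow, Ironridge, Juniper, Cedarfen, Elkhorn
Last habitat: Greywater with 54 animals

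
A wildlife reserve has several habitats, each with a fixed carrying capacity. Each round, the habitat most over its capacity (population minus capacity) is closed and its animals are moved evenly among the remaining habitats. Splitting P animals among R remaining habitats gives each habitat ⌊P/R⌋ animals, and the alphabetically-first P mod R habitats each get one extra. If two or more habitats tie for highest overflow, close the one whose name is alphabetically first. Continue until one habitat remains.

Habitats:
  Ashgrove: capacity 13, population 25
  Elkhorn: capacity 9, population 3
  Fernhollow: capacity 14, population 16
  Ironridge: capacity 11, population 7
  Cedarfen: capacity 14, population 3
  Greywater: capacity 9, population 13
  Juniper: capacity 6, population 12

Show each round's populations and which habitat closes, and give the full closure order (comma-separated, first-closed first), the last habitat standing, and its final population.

Closure order: Ashgrove, Juniper, Greywater, Fernhollow, Ironridge, Elkhorn
Last habitat: Cedarfen with 79 animals

Round 1: Ashgrove=25 Cedarfen=3 Elkhorn=3 Fernhollow=16 Greywater=13 Ironridge=7 Juniper=12 → close Ashgrove (overflow 12)
  25÷6 = 4 each, +1 to first 1
Round 2: Cedarfen=8 Elkhorn=7 Fernhollow=20 Greywater=17 Ironridge=11 Juniper=16 → close Juniper (overflow 10)
  16÷5 = 3 each, +1 to first 1
Round 3: Cedarfen=12 Elkhorn=10 Fernhollow=23 Greywater=20 Ironridge=14 → close Greywater (overflow 11)
  20÷4 = 5 each, +1 to first 0
Round 4: Cedarfen=17 Elkhorn=15 Fernhollow=28 Ironridge=19 → close Fernhollow (overflow 14)
  28÷3 = 9 each, +1 to first 1
Round 5: Cedarfen=27 Elkhorn=24 Ironridge=28 → close Ironridge (overflow 17)
  28÷2 = 14 each, +1 to first 0
Round 6: Cedarfen=41 Elkhorn=38 → close Elkhorn (overflow 29)
  38÷1 = 38 each, +1 to first 0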